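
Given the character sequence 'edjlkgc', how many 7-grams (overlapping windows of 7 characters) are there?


String 'edjlkgc' has length L = 7.
Number of overlapping n-grams = L - n + 1
Substituting: 7 - 7 + 1 = 1

1


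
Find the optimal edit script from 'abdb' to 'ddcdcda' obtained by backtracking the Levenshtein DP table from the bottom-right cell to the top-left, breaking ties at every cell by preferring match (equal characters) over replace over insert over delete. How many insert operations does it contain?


Edit distance = 6. Backtracking from cell (4, 7) with preference match > replace > insert > delete,
then listing the resulting alignment 'abdb' -> 'ddcdcda' left to right:
  Step 1: insert 'd' [insertion #1]
  Step 2: insert 'd' [insertion #2]
  Step 3: insert 'c' [insertion #3]
  Step 4: replace a->d
  Step 5: replace b->c
  Step 6: keep 'd'
  Step 7: replace b->a
Total insertions: 3

3


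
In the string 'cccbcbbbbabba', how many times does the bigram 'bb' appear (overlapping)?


Scanning 'cccbcbbbbabba' for bigram 'bb':
  Position 0: 'cc' -> no
  Position 1: 'cc' -> no
  Position 2: 'cb' -> no
  Position 3: 'bc' -> no
  Position 4: 'cb' -> no
  Position 5: 'bb' -> MATCH
  Position 6: 'bb' -> MATCH
  Position 7: 'bb' -> MATCH
  Position 8: 'ba' -> no
  Position 9: 'ab' -> no
  Position 10: 'bb' -> MATCH
  Position 11: 'ba' -> no
Total matches: 4

4


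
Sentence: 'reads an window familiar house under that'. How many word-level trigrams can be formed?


Word trigrams from [7] words:
  Trigram 1: (reads an window)
  Trigram 2: (an window familiar)
  Trigram 3: (window familiar house)
  Trigram 4: (familiar house under)
  Trigram 5: (house under that)
Total word trigrams: 7 - 2 = 5

5


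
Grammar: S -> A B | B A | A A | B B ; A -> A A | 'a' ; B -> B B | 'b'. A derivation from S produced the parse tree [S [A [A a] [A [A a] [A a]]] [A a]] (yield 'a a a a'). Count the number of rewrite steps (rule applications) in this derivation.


Every bracketed nonterminal node [X ...] in the tree is produced by exactly one rule application.
Reading the tree off as a leftmost derivation:
  Step 1: S  =>  A A   (applied S -> A A)
  Step 2: A A  =>  A A A   (applied A -> A A)
  Step 3: A A A  =>  a A A   (applied A -> a)
  Step 4: a A A  =>  a A A A   (applied A -> A A)
  Step 5: a A A A  =>  a a A A   (applied A -> a)
  Step 6: a a A A  =>  a a a A   (applied A -> a)
  Step 7: a a a A  =>  a a a a   (applied A -> a)
Final yield: a a a a
Total rewrite steps: 7

7


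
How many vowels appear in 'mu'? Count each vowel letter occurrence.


Scanning each character of 'mu':
  Position 1: 'm' -> consonant (running count: 0)
  Position 2: 'u' -> vowel (running count: 1)
Total vowels: 1

1


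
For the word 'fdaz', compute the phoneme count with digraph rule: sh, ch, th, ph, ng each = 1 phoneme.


Parsing 'fdaz' greedily, digraphs first:
  'f' -> consonant phoneme (phonemes so far: 1)
  'd' -> consonant phoneme (phonemes so far: 2)
  'a' -> vowel phoneme (phonemes so far: 3)
  'z' -> consonant phoneme (phonemes so far: 4)
Total phonemes: 4

4


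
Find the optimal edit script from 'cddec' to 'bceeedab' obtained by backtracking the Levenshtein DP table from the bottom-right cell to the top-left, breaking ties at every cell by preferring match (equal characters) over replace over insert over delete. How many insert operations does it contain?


Edit distance = 6. Backtracking from cell (5, 8) with preference match > replace > insert > delete,
then listing the resulting alignment 'cddec' -> 'bceeedab' left to right:
  Step 1: insert 'b' [insertion #1]
  Step 2: keep 'c'
  Step 3: insert 'e' [insertion #2]
  Step 4: insert 'e' [insertion #3]
  Step 5: replace d->e
  Step 6: keep 'd'
  Step 7: replace e->a
  Step 8: replace c->b
Total insertions: 3

3


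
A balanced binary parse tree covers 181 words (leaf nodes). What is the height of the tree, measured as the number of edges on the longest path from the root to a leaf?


In a balanced binary tree with n leaves the deepest leaf is ceil(log2(n)) edges below the root.
log2(181) = 7.4998
ceil(7.4998) = 8
height (edges) = 8

8


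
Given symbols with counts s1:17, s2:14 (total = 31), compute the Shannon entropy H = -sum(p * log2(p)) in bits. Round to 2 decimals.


Computing entropy H = -sum(p_i * log2(p_i)):
  s1: p = 17/31 = 0.5484, -p*log2(p) = 0.4753
  s2: p = 14/31 = 0.4516, -p*log2(p) = 0.5179
H = sum of terms = 0.9932
Rounded to 2 decimals: 0.99

0.99


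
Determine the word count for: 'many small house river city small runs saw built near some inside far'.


Counting words by splitting on spaces:
  Word 1: 'many'
  Word 2: 'small'
  Word 3: 'house'
  Word 4: 'river'
  Word 5: 'city'
  Word 6: 'small'
  Word 7: 'runs'
  Word 8: 'saw'
  Word 9: 'built'
  Word 10: 'near'
  Word 11: 'some'
  Word 12: 'inside'
  Word 13: 'far'
Total words: 13

13


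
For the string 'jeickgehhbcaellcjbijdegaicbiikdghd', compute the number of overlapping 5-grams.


String 'jeickgehhbcaellcjbijdegaicbiikdghd' has length L = 34.
Number of overlapping n-grams = L - n + 1
Substituting: 34 - 5 + 1 = 30

30


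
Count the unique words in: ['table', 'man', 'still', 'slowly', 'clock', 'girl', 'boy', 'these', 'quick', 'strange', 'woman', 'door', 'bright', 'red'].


Listing all tokens and tracking unique types:
  Token 1: 'table' -> NEW (unique so far: 1)
  Token 2: 'man' -> NEW (unique so far: 2)
  Token 3: 'still' -> NEW (unique so far: 3)
  Token 4: 'slowly' -> NEW (unique so far: 4)
  Token 5: 'clock' -> NEW (unique so far: 5)
  Token 6: 'girl' -> NEW (unique so far: 6)
  Token 7: 'boy' -> NEW (unique so far: 7)
  Token 8: 'these' -> NEW (unique so far: 8)
  Token 9: 'quick' -> NEW (unique so far: 9)
  Token 10: 'strange' -> NEW (unique so far: 10)
  Token 11: 'woman' -> NEW (unique so far: 11)
  Token 12: 'door' -> NEW (unique so far: 12)
  Token 13: 'bright' -> NEW (unique so far: 13)
  Token 14: 'red' -> NEW (unique so far: 14)
Unique types: ('boy', 'bright', 'clock', 'door', 'girl', 'man', 'quick', 'red', 'slowly', 'still', 'strange', 'table', 'these', 'woman')
Vocabulary size: 14

14


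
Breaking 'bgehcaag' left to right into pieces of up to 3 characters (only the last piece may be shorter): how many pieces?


'bgehcaag' has 8 characters.
Chunking with max size 3:
  Chunk 1: 'bge' (positions 0-2)
  Chunk 2: 'hca' (positions 3-5)
  Chunk 3: 'ag' (positions 6-7)
Total chunks: ceil(8 / 3) = 3

3


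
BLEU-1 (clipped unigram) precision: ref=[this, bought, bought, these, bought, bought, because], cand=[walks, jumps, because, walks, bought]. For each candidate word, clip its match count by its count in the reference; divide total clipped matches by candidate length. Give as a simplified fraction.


Reference word counts: {'because': 1, 'bought': 4, 'these': 1, 'this': 1}
Checking each candidate word (with clipping):
  'walks' -> not in reference -> no match (matches: 0)
  'jumps' -> not in reference -> no match (matches: 0)
  'because' -> in reference (ref count 1, used 1/1) -> match (matches: 1)
  'walks' -> not in reference -> no match (matches: 1)
  'bought' -> in reference (ref count 4, used 1/4) -> match (matches: 2)
Clipped matches: 2, Candidate length: 5
Precision = 2/5

2/5


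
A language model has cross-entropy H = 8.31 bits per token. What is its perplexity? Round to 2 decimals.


Perplexity formula: PP = 2^H
H = 8.31
PP = 2^8.31
Decompose: 2^8.31 = 2^8 * 2^0.31
2^8 = 256, 2^0.31 ~ 1.2397077
PP ~ 256 * 1.2397077 = 317.3651712
Rounded to 2 decimals: 317.37

317.37


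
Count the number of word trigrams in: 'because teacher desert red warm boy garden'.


Word trigrams from [7] words:
  Trigram 1: (because teacher desert)
  Trigram 2: (teacher desert red)
  Trigram 3: (desert red warm)
  Trigram 4: (red warm boy)
  Trigram 5: (warm boy garden)
Total word trigrams: 7 - 2 = 5

5


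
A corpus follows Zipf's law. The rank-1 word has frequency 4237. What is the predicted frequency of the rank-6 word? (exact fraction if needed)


Zipf's law: freq(rank) = f1 / rank
f1 = 4237, rank = 6
freq = 4237 / 6
GCD(4237, 6) = 1
Simplified: 4237/6

4237/6


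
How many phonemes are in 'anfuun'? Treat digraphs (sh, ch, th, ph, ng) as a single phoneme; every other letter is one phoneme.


Parsing 'anfuun' greedily, digraphs first:
  'a' -> vowel phoneme (phonemes so far: 1)
  'n' -> consonant phoneme (phonemes so far: 2)
  'f' -> consonant phoneme (phonemes so far: 3)
  'u' -> vowel phoneme (phonemes so far: 4)
  'u' -> vowel phoneme (phonemes so far: 5)
  'n' -> consonant phoneme (phonemes so far: 6)
Total phonemes: 6

6


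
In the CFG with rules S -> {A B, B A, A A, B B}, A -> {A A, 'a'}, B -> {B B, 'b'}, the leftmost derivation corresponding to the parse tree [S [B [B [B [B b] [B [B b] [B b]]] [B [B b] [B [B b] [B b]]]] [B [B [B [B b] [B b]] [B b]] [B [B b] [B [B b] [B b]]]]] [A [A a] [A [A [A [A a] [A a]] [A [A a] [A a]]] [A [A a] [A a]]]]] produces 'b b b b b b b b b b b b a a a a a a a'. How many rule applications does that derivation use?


Every bracketed nonterminal node [X ...] in the tree is produced by exactly one rule application.
Reading the tree off as a leftmost derivation:
  Step 1: S  =>  B A   (applied S -> B A)
  Step 2: B A  =>  B B A   (applied B -> B B)
  Step 3: B B A  =>  B B B A   (applied B -> B B)
  Step 4: B B B A  =>  B B B B A   (applied B -> B B)
  Step 5: B B B B A  =>  b B B B A   (applied B -> b)
  Step 6: b B B B A  =>  b B B B B A   (applied B -> B B)
  Step 7: b B B B B A  =>  b b B B B A   (applied B -> b)
  Step 8: b b B B B A  =>  b b b B B A   (applied B -> b)
  Step 9: b b b B B A  =>  b b b B B B A   (applied B -> B B)
  Step 10: b b b B B B A  =>  b b b b B B A   (applied B -> b)
  Step 11: b b b b B B A  =>  b b b b B B B A   (applied B -> B B)
  Step 12: b b b b B B B A  =>  b b b b b B B A   (applied B -> b)
  Step 13: b b b b b B B A  =>  b b b b b b B A   (applied B -> b)
  Step 14: b b b b b b B A  =>  b b b b b b B B A   (applied B -> B B)
  Step 15: b b b b b b B B A  =>  b b b b b b B B B A   (applied B -> B B)
  Step 16: b b b b b b B B B A  =>  b b b b b b B B B B A   (applied B -> B B)
  Step 17: b b b b b b B B B B A  =>  b b b b b b b B B B A   (applied B -> b)
  Step 18: b b b b b b b B B B A  =>  b b b b b b b b B B A   (applied B -> b)
  Step 19: b b b b b b b b B B A  =>  b b b b b b b b b B A   (applied B -> b)
  Step 20: b b b b b b b b b B A  =>  b b b b b b b b b B B A   (applied B -> B B)
  Step 21: b b b b b b b b b B B A  =>  b b b b b b b b b b B A   (applied B -> b)
  Step 22: b b b b b b b b b b B A  =>  b b b b b b b b b b B B A   (applied B -> B B)
  Step 23: b b b b b b b b b b B B A  =>  b b b b b b b b b b b B A   (applied B -> b)
  Step 24: b b b b b b b b b b b B A  =>  b b b b b b b b b b b b A   (applied B -> b)
  Step 25: b b b b b b b b b b b b A  =>  b b b b b b b b b b b b A A   (applied A -> A A)
  Step 26: b b b b b b b b b b b b A A  =>  b b b b b b b b b b b b a A   (applied A -> a)
  Step 27: b b b b b b b b b b b b a A  =>  b b b b b b b b b b b b a A A   (applied A -> A A)
  Step 28: b b b b b b b b b b b b a A A  =>  b b b b b b b b b b b b a A A A   (applied A -> A A)
  Step 29: b b b b b b b b b b b b a A A A  =>  b b b b b b b b b b b b a A A A A   (applied A -> A A)
  Step 30: b b b b b b b b b b b b a A A A A  =>  b b b b b b b b b b b b a a A A A   (applied A -> a)
  Step 31: b b b b b b b b b b b b a a A A A  =>  b b b b b b b b b b b b a a a A A   (applied A -> a)
  Step 32: b b b b b b b b b b b b a a a A A  =>  b b b b b b b b b b b b a a a A A A   (applied A -> A A)
  Step 33: b b b b b b b b b b b b a a a A A A  =>  b b b b b b b b b b b b a a a a A A   (applied A -> a)
  Step 34: b b b b b b b b b b b b a a a a A A  =>  b b b b b b b b b b b b a a a a a A   (applied A -> a)
  Step 35: b b b b b b b b b b b b a a a a a A  =>  b b b b b b b b b b b b a a a a a A A   (applied A -> A A)
  Step 36: b b b b b b b b b b b b a a a a a A A  =>  b b b b b b b b b b b b a a a a a a A   (applied A -> a)
  Step 37: b b b b b b b b b b b b a a a a a a A  =>  b b b b b b b b b b b b a a a a a a a   (applied A -> a)
Final yield: b b b b b b b b b b b b a a a a a a a
Total rewrite steps: 37

37


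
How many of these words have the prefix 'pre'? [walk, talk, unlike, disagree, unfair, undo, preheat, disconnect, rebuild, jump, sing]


Checking each word for prefix 'pre':
  'walk' -> no (count: 0)
  'talk' -> no (count: 0)
  'unlike' -> no (count: 0)
  'disagree' -> no (count: 0)
  'unfair' -> no (count: 0)
  'undo' -> no (count: 0)
  'preheat' -> YES, starts with 'pre' (count: 1)
  'disconnect' -> no (count: 1)
  'rebuild' -> no (count: 1)
  'jump' -> no (count: 1)
  'sing' -> no (count: 1)
Total with prefix 'pre': 1

1


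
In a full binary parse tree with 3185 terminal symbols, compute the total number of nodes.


Leaf nodes (terminals): 3185
Internal nodes = n - 1 = 3185 - 1 = 3184
Total = leaves + internal = 3185 + 3184 = 6369

6369


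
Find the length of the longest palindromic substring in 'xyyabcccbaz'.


Scanning 'xyyabcccbaz' for palindromic substrings.
Substring at positions 3-9: 'abcccba'.
Check: reverse('abcccba') = 'abcccba' -> palindrome confirmed.
Neighbouring characters ('y' / 'z') break symmetry, so it cannot extend further.
No longer palindromic substring exists; longest length = 7

7


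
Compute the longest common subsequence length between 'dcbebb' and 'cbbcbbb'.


DP table for LCS of 'dcbebb' and 'cbbcbbb':
       c  b  b  c  b  b  b
    0  0  0  0  0  0  0  0
  d 0  0  0  0  0  0  0  0
  c 0  1  1  1  1  1  1  1
  b 0  1  2  2  2  2  2  2
  e 0  1  2  2  2  2  2  2
  b 0  1  2  3  3  3  3  3
  b 0  1  2  3  3  4  4  4
LCS: 'cbbb'
LCS length = 4

4


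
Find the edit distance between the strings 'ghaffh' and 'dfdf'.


Building DP table for s1='ghaffh' (len 6) and s2='dfdf' (len 4):
       d  f  d  f
    0  1  2  3  4
  g 1  1  2  3  4
  h 2  2  2  3  4
  a 3  3  3  3  4
  f 4  4  3  4  3
  f 5  5  4  4  4
  h 6  6  5  5  5
Edit distance = dp[6][4] = 5

5


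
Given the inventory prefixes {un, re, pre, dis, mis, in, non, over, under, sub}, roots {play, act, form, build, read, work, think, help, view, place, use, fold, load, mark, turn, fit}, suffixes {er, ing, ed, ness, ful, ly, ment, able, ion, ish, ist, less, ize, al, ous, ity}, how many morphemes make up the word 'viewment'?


Segmenting 'viewment' against the inventory:
  'view' -> root (morpheme 1)
  'ment' -> suffix (morpheme 2)
Total morphemes: 2

2


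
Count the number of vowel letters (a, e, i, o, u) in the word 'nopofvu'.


Scanning each character of 'nopofvu':
  Position 1: 'n' -> consonant (running count: 0)
  Position 2: 'o' -> vowel (running count: 1)
  Position 3: 'p' -> consonant (running count: 1)
  Position 4: 'o' -> vowel (running count: 2)
  Position 5: 'f' -> consonant (running count: 2)
  Position 6: 'v' -> consonant (running count: 2)
  Position 7: 'u' -> vowel (running count: 3)
Total vowels: 3

3


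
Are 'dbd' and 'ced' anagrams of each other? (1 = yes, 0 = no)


Sort characters of 'dbd': 'bdd'
Sort characters of 'ced': 'cde'
Sorted forms differ -> they are NOT anagrams
Result: 0

0


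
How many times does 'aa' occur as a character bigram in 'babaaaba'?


Scanning 'babaaaba' for bigram 'aa':
  Position 0: 'ba' -> no
  Position 1: 'ab' -> no
  Position 2: 'ba' -> no
  Position 3: 'aa' -> MATCH
  Position 4: 'aa' -> MATCH
  Position 5: 'ab' -> no
  Position 6: 'ba' -> no
Total matches: 2

2


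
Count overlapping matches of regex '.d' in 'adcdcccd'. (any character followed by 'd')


Pattern: .d means any character followed by 'd'.
Scanning 'adcdcccd' position-by-position:
  Pos 0: window 'ad' -> MATCH
  Pos 1: window 'dc' -> no
  Pos 2: window 'cd' -> MATCH
  Pos 3: window 'dc' -> no
  Pos 4: window 'cc' -> no
  Pos 5: window 'cc' -> no
  Pos 6: window 'cd' -> MATCH
  Pos 7: window 'd' -> no
Total matches: 3

3


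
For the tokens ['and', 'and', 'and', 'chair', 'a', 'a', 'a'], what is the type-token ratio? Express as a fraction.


Tokens: 7
Unique types: ('a', 'and', 'chair') = 3
TTR = 3/7
Already in lowest terms.

3/7


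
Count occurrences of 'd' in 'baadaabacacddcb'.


Scanning 'baadaabacacddcb' for 'd':
  Position 3: 'd' -> MATCH (count: 1)
  Position 11: 'd' -> MATCH (count: 2)
  Position 12: 'd' -> MATCH (count: 3)
Total occurrences of 'd': 3

3


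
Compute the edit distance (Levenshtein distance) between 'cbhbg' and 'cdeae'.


Building DP table for s1='cbhbg' (len 5) and s2='cdeae' (len 5):
       c  d  e  a  e
    0  1  2  3  4  5
  c 1  0  1  2  3  4
  b 2  1  1  2  3  4
  h 3  2  2  2  3  4
  b 4  3  3  3  3  4
  g 5  4  4  4  4  4
Edit distance = dp[5][5] = 4

4


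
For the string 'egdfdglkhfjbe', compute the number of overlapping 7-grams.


String 'egdfdglkhfjbe' has length L = 13.
Number of overlapping n-grams = L - n + 1
Substituting: 13 - 7 + 1 = 7

7


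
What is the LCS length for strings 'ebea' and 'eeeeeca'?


DP table for LCS of 'ebea' and 'eeeeeca':
       e  e  e  e  e  c  a
    0  0  0  0  0  0  0  0
  e 0  1  1  1  1  1  1  1
  b 0  1  1  1  1  1  1  1
  e 0  1  2  2  2  2  2  2
  a 0  1  2  2  2  2  2  3
LCS: 'eea'
LCS length = 3

3


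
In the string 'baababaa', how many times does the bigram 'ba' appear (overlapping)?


Scanning 'baababaa' for bigram 'ba':
  Position 0: 'ba' -> MATCH
  Position 1: 'aa' -> no
  Position 2: 'ab' -> no
  Position 3: 'ba' -> MATCH
  Position 4: 'ab' -> no
  Position 5: 'ba' -> MATCH
  Position 6: 'aa' -> no
Total matches: 3

3


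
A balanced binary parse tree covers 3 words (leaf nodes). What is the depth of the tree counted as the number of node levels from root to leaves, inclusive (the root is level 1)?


In a balanced binary tree with n leaves the deepest leaf is ceil(log2(n)) edges below the root,
so counting node levels inclusive of root and leaves gives ceil(log2(n)) + 1 levels.
log2(3) = 1.5850
ceil(1.5850) = 2
levels = 2 + 1 = 3

3


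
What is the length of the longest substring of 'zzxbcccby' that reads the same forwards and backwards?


Scanning 'zzxbcccby' for palindromic substrings.
Substring at positions 3-7: 'bcccb'.
Check: reverse('bcccb') = 'bcccb' -> palindrome confirmed.
Neighbouring characters ('x' / 'y') break symmetry, so it cannot extend further.
No longer palindromic substring exists; longest length = 5

5


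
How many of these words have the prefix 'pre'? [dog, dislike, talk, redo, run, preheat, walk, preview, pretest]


Checking each word for prefix 'pre':
  'dog' -> no (count: 0)
  'dislike' -> no (count: 0)
  'talk' -> no (count: 0)
  'redo' -> no (count: 0)
  'run' -> no (count: 0)
  'preheat' -> YES, starts with 'pre' (count: 1)
  'walk' -> no (count: 1)
  'preview' -> YES, starts with 'pre' (count: 2)
  'pretest' -> YES, starts with 'pre' (count: 3)
Total with prefix 'pre': 3

3


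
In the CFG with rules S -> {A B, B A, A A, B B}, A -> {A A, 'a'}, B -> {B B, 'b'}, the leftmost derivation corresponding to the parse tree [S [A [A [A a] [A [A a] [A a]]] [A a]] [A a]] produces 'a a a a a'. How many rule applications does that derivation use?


Every bracketed nonterminal node [X ...] in the tree is produced by exactly one rule application.
Reading the tree off as a leftmost derivation:
  Step 1: S  =>  A A   (applied S -> A A)
  Step 2: A A  =>  A A A   (applied A -> A A)
  Step 3: A A A  =>  A A A A   (applied A -> A A)
  Step 4: A A A A  =>  a A A A   (applied A -> a)
  Step 5: a A A A  =>  a A A A A   (applied A -> A A)
  Step 6: a A A A A  =>  a a A A A   (applied A -> a)
  Step 7: a a A A A  =>  a a a A A   (applied A -> a)
  Step 8: a a a A A  =>  a a a a A   (applied A -> a)
  Step 9: a a a a A  =>  a a a a a   (applied A -> a)
Final yield: a a a a a
Total rewrite steps: 9

9


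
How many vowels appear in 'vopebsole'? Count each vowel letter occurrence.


Scanning each character of 'vopebsole':
  Position 1: 'v' -> consonant (running count: 0)
  Position 2: 'o' -> vowel (running count: 1)
  Position 3: 'p' -> consonant (running count: 1)
  Position 4: 'e' -> vowel (running count: 2)
  Position 5: 'b' -> consonant (running count: 2)
  Position 6: 's' -> consonant (running count: 2)
  Position 7: 'o' -> vowel (running count: 3)
  Position 8: 'l' -> consonant (running count: 3)
  Position 9: 'e' -> vowel (running count: 4)
Total vowels: 4

4


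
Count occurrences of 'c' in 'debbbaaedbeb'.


Scanning 'debbbaaedbeb' for 'c':
  No matches found.
Total occurrences of 'c': 0

0


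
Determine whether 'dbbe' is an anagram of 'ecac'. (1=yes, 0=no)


Sort characters of 'dbbe': 'bbde'
Sort characters of 'ecac': 'acce'
Sorted forms differ -> they are NOT anagrams
Result: 0

0


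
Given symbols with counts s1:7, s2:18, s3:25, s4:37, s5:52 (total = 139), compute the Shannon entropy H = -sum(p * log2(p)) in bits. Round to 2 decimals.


Computing entropy H = -sum(p_i * log2(p_i)):
  s1: p = 7/139 = 0.0504, -p*log2(p) = 0.2171
  s2: p = 18/139 = 0.1295, -p*log2(p) = 0.3819
  s3: p = 25/139 = 0.1799, -p*log2(p) = 0.4452
  s4: p = 37/139 = 0.2662, -p*log2(p) = 0.5083
  s5: p = 52/139 = 0.3741, -p*log2(p) = 0.5307
H = sum of terms = 2.0832
Rounded to 2 decimals: 2.08

2.08


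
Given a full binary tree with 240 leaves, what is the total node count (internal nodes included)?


Leaf nodes (terminals): 240
Internal nodes = n - 1 = 240 - 1 = 239
Total = leaves + internal = 240 + 239 = 479

479


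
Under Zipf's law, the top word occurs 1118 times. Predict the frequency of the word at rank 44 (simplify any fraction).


Zipf's law: freq(rank) = f1 / rank
f1 = 1118, rank = 44
freq = 1118 / 44
GCD(1118, 44) = 2
Simplified: 559/22

559/22


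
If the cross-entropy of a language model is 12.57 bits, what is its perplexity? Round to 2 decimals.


Perplexity formula: PP = 2^H
H = 12.57
PP = 2^12.57
Decompose: 2^12.57 = 2^12 * 2^0.57
2^12 = 4096, 2^0.57 ~ 1.4845236
PP ~ 4096 * 1.4845236 = 6080.6086656
Rounded to 2 decimals: 6080.61

6080.61


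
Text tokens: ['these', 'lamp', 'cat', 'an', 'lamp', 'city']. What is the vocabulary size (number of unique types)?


Listing all tokens and tracking unique types:
  Token 1: 'these' -> NEW (unique so far: 1)
  Token 2: 'lamp' -> NEW (unique so far: 2)
  Token 3: 'cat' -> NEW (unique so far: 3)
  Token 4: 'an' -> NEW (unique so far: 4)
  Token 5: 'lamp' -> duplicate (unique so far: 4)
  Token 6: 'city' -> NEW (unique so far: 5)
Unique types: ('an', 'cat', 'city', 'lamp', 'these')
Vocabulary size: 5

5


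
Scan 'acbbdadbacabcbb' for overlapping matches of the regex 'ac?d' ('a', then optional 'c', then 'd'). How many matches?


Pattern: ac?d means 'a', then optional 'c', then 'd'.
Scanning 'acbbdadbacabcbb' position-by-position:
  Pos 0: window 'acb' -> no
  Pos 1: window 'cbb' -> no
  Pos 2: window 'bbd' -> no
  Pos 3: window 'bda' -> no
  Pos 4: window 'dad' -> no
  Pos 5: window 'adb' -> MATCH
  Pos 6: window 'dba' -> no
  Pos 7: window 'bac' -> no
  Pos 8: window 'aca' -> no
  Pos 9: window 'cab' -> no
  Pos 10: window 'abc' -> no
  Pos 11: window 'bcb' -> no
  Pos 12: window 'cbb' -> no
  Pos 13: window 'bb' -> no
  Pos 14: window 'b' -> no
Total matches: 1

1


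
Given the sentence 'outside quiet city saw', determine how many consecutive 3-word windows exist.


Word trigrams from [4] words:
  Trigram 1: (outside quiet city)
  Trigram 2: (quiet city saw)
Total word trigrams: 4 - 2 = 2

2


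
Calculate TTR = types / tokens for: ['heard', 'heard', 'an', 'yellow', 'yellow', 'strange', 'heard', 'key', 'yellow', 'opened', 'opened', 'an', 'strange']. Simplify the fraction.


Tokens: 13
Unique types: ('an', 'heard', 'key', 'opened', 'strange', 'yellow') = 6
TTR = 6/13
Already in lowest terms.

6/13


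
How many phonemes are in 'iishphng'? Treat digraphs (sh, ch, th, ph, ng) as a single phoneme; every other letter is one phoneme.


Parsing 'iishphng' greedily, digraphs first:
  'i' -> vowel phoneme (phonemes so far: 1)
  'i' -> vowel phoneme (phonemes so far: 2)
  'sh' -> digraph (1 consonant phoneme) (phonemes so far: 3)
  'ph' -> digraph (1 consonant phoneme) (phonemes so far: 4)
  'ng' -> digraph (1 consonant phoneme) (phonemes so far: 5)
Total phonemes: 5

5


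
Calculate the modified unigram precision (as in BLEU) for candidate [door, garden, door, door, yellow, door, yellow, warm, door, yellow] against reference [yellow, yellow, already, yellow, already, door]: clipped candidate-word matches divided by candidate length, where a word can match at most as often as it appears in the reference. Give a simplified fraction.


Reference word counts: {'already': 2, 'door': 1, 'yellow': 3}
Checking each candidate word (with clipping):
  'door' -> in reference (ref count 1, used 1/1) -> match (matches: 1)
  'garden' -> not in reference -> no match (matches: 1)
  'door' -> ref count 1 already used up (1/1) -> clipped, no match (matches: 1)
  'door' -> ref count 1 already used up (1/1) -> clipped, no match (matches: 1)
  'yellow' -> in reference (ref count 3, used 1/3) -> match (matches: 2)
  'door' -> ref count 1 already used up (1/1) -> clipped, no match (matches: 2)
  'yellow' -> in reference (ref count 3, used 2/3) -> match (matches: 3)
  'warm' -> not in reference -> no match (matches: 3)
  'door' -> ref count 1 already used up (1/1) -> clipped, no match (matches: 3)
  'yellow' -> in reference (ref count 3, used 3/3) -> match (matches: 4)
Clipped matches: 4, Candidate length: 10
Precision = 4/10 = 2/5

2/5


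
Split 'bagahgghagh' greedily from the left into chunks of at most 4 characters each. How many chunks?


'bagahgghagh' has 11 characters.
Chunking with max size 4:
  Chunk 1: 'baga' (positions 0-3)
  Chunk 2: 'hggh' (positions 4-7)
  Chunk 3: 'agh' (positions 8-10)
Total chunks: ceil(11 / 4) = 3

3


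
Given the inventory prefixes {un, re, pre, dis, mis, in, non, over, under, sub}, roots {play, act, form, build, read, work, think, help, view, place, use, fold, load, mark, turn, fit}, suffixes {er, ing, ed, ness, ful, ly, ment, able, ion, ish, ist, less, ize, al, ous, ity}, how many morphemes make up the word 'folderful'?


Segmenting 'folderful' against the inventory:
  'fold' -> root (morpheme 1)
  'er' -> suffix (morpheme 2)
  'ful' -> suffix (morpheme 3)
Total morphemes: 3

3


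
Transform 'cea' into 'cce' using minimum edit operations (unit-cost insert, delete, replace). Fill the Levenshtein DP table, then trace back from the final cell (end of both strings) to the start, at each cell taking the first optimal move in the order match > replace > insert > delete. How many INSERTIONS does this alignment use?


Edit distance = 2. Backtracking from cell (3, 3) with preference match > replace > insert > delete,
then listing the resulting alignment 'cea' -> 'cce' left to right:
  Step 1: keep 'c'
  Step 2: replace e->c
  Step 3: replace a->e
Total insertions: 0

0


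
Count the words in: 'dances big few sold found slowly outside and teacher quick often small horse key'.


Counting words by splitting on spaces:
  Word 1: 'dances'
  Word 2: 'big'
  Word 3: 'few'
  Word 4: 'sold'
  Word 5: 'found'
  Word 6: 'slowly'
  Word 7: 'outside'
  Word 8: 'and'
  Word 9: 'teacher'
  Word 10: 'quick'
  Word 11: 'often'
  Word 12: 'small'
  Word 13: 'horse'
  Word 14: 'key'
Total words: 14

14


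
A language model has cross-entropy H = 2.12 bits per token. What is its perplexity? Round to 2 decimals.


Perplexity formula: PP = 2^H
H = 2.12
PP = 2^2.12
Decompose: 2^2.12 = 2^2 * 2^0.12
2^2 = 4, 2^0.12 ~ 1.0867349
PP ~ 4 * 1.0867349 = 4.3469396
Rounded to 2 decimals: 4.35

4.35


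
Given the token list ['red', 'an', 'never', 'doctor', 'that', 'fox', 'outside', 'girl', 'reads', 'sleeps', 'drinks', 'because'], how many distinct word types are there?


Listing all tokens and tracking unique types:
  Token 1: 'red' -> NEW (unique so far: 1)
  Token 2: 'an' -> NEW (unique so far: 2)
  Token 3: 'never' -> NEW (unique so far: 3)
  Token 4: 'doctor' -> NEW (unique so far: 4)
  Token 5: 'that' -> NEW (unique so far: 5)
  Token 6: 'fox' -> NEW (unique so far: 6)
  Token 7: 'outside' -> NEW (unique so far: 7)
  Token 8: 'girl' -> NEW (unique so far: 8)
  Token 9: 'reads' -> NEW (unique so far: 9)
  Token 10: 'sleeps' -> NEW (unique so far: 10)
  Token 11: 'drinks' -> NEW (unique so far: 11)
  Token 12: 'because' -> NEW (unique so far: 12)
Unique types: ('an', 'because', 'doctor', 'drinks', 'fox', 'girl', 'never', 'outside', 'reads', 'red', 'sleeps', 'that')
Vocabulary size: 12

12


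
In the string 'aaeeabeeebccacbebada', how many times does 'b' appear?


Scanning 'aaeeabeeebccacbebada' for 'b':
  Position 5: 'b' -> MATCH (count: 1)
  Position 9: 'b' -> MATCH (count: 2)
  Position 14: 'b' -> MATCH (count: 3)
  Position 16: 'b' -> MATCH (count: 4)
Total occurrences of 'b': 4

4


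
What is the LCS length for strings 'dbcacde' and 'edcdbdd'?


DP table for LCS of 'dbcacde' and 'edcdbdd':
       e  d  c  d  b  d  d
    0  0  0  0  0  0  0  0
  d 0  0  1  1  1  1  1  1
  b 0  0  1  1  1  2  2  2
  c 0  0  1  2  2  2  2  2
  a 0  0  1  2  2  2  2  2
  c 0  0  1  2  2  2  2  2
  d 0  0  1  2  3  3  3  3
  e 0  1  1  2  3  3  3  3
LCS: 'dbd'
LCS length = 3

3


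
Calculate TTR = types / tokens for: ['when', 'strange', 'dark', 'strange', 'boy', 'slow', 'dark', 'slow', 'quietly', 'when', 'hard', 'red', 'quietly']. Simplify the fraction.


Tokens: 13
Unique types: ('boy', 'dark', 'hard', 'quietly', 'red', 'slow', 'strange', 'when') = 8
TTR = 8/13
Already in lowest terms.

8/13


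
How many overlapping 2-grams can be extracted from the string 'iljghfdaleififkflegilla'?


String 'iljghfdaleififkflegilla' has length L = 23.
Number of overlapping n-grams = L - n + 1
Substituting: 23 - 2 + 1 = 22

22


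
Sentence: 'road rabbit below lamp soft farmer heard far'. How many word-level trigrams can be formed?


Word trigrams from [8] words:
  Trigram 1: (road rabbit below)
  Trigram 2: (rabbit below lamp)
  Trigram 3: (below lamp soft)
  Trigram 4: (lamp soft farmer)
  Trigram 5: (soft farmer heard)
  Trigram 6: (farmer heard far)
Total word trigrams: 8 - 2 = 6

6


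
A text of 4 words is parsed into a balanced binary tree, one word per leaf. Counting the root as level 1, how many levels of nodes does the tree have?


In a balanced binary tree with n leaves the deepest leaf is ceil(log2(n)) edges below the root,
so counting node levels inclusive of root and leaves gives ceil(log2(n)) + 1 levels.
log2(4) = 2.0000
ceil(2.0000) = 2
levels = 2 + 1 = 3

3


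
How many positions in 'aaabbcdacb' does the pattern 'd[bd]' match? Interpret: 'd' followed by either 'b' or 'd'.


Pattern: d[bd] means 'd' followed by either 'b' or 'd'.
Scanning 'aaabbcdacb' position-by-position:
  Pos 0: window 'aa' -> no
  Pos 1: window 'aa' -> no
  Pos 2: window 'ab' -> no
  Pos 3: window 'bb' -> no
  Pos 4: window 'bc' -> no
  Pos 5: window 'cd' -> no
  Pos 6: window 'da' -> no
  Pos 7: window 'ac' -> no
  Pos 8: window 'cb' -> no
  Pos 9: window 'b' -> no
Total matches: 0

0


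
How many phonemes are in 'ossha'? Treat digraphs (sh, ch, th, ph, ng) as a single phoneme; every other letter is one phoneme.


Parsing 'ossha' greedily, digraphs first:
  'o' -> vowel phoneme (phonemes so far: 1)
  's' -> consonant phoneme (phonemes so far: 2)
  'sh' -> digraph (1 consonant phoneme) (phonemes so far: 3)
  'a' -> vowel phoneme (phonemes so far: 4)
Total phonemes: 4

4


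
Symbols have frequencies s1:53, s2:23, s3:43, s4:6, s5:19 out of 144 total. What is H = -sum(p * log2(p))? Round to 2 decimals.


Computing entropy H = -sum(p_i * log2(p_i)):
  s1: p = 53/144 = 0.3681, -p*log2(p) = 0.5307
  s2: p = 23/144 = 0.1597, -p*log2(p) = 0.4227
  s3: p = 43/144 = 0.2986, -p*log2(p) = 0.5207
  s4: p = 6/144 = 0.0417, -p*log2(p) = 0.1910
  s5: p = 19/144 = 0.1319, -p*log2(p) = 0.3855
H = sum of terms = 2.0506
Rounded to 2 decimals: 2.05

2.05


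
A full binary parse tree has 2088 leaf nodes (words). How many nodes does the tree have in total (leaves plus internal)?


Leaf nodes (terminals): 2088
Internal nodes = n - 1 = 2088 - 1 = 2087
Total = leaves + internal = 2088 + 2087 = 4175

4175


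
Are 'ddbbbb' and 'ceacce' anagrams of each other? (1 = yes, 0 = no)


Sort characters of 'ddbbbb': 'bbbbdd'
Sort characters of 'ceacce': 'acccee'
Sorted forms differ -> they are NOT anagrams
Result: 0

0


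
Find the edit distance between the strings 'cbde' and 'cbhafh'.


Building DP table for s1='cbde' (len 4) and s2='cbhafh' (len 6):
       c  b  h  a  f  h
    0  1  2  3  4  5  6
  c 1  0  1  2  3  4  5
  b 2  1  0  1  2  3  4
  d 3  2  1  1  2  3  4
  e 4  3  2  2  2  3  4
Edit distance = dp[4][6] = 4

4


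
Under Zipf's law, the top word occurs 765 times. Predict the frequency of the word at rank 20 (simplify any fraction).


Zipf's law: freq(rank) = f1 / rank
f1 = 765, rank = 20
freq = 765 / 20
GCD(765, 20) = 5
Simplified: 153/4

153/4


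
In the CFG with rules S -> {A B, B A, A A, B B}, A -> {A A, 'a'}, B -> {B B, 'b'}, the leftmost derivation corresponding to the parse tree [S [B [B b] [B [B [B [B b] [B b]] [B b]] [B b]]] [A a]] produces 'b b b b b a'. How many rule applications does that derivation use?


Every bracketed nonterminal node [X ...] in the tree is produced by exactly one rule application.
Reading the tree off as a leftmost derivation:
  Step 1: S  =>  B A   (applied S -> B A)
  Step 2: B A  =>  B B A   (applied B -> B B)
  Step 3: B B A  =>  b B A   (applied B -> b)
  Step 4: b B A  =>  b B B A   (applied B -> B B)
  Step 5: b B B A  =>  b B B B A   (applied B -> B B)
  Step 6: b B B B A  =>  b B B B B A   (applied B -> B B)
  Step 7: b B B B B A  =>  b b B B B A   (applied B -> b)
  Step 8: b b B B B A  =>  b b b B B A   (applied B -> b)
  Step 9: b b b B B A  =>  b b b b B A   (applied B -> b)
  Step 10: b b b b B A  =>  b b b b b A   (applied B -> b)
  Step 11: b b b b b A  =>  b b b b b a   (applied A -> a)
Final yield: b b b b b a
Total rewrite steps: 11

11


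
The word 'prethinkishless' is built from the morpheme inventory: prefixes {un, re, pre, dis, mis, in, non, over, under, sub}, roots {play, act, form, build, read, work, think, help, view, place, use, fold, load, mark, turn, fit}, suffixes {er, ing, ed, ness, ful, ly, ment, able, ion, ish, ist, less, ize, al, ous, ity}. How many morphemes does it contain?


Segmenting 'prethinkishless' against the inventory:
  'pre' -> prefix (morpheme 1)
  'think' -> root (morpheme 2)
  'ish' -> suffix (morpheme 3)
  'less' -> suffix (morpheme 4)
Total morphemes: 4

4


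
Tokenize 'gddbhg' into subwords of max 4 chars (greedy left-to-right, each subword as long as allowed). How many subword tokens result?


'gddbhg' has 6 characters.
Chunking with max size 4:
  Chunk 1: 'gddb' (positions 0-3)
  Chunk 2: 'hg' (positions 4-5)
Total chunks: ceil(6 / 4) = 2

2


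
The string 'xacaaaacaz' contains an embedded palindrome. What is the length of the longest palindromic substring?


Scanning 'xacaaaacaz' for palindromic substrings.
Substring at positions 1-8: 'acaaaaca'.
Check: reverse('acaaaaca') = 'acaaaaca' -> palindrome confirmed.
Neighbouring characters ('x' / 'z') break symmetry, so it cannot extend further.
No longer palindromic substring exists; longest length = 8

8


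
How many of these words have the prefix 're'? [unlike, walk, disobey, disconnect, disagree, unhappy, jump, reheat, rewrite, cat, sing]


Checking each word for prefix 're':
  'unlike' -> no (count: 0)
  'walk' -> no (count: 0)
  'disobey' -> no (count: 0)
  'disconnect' -> no (count: 0)
  'disagree' -> no (count: 0)
  'unhappy' -> no (count: 0)
  'jump' -> no (count: 0)
  'reheat' -> YES, starts with 're' (count: 1)
  'rewrite' -> YES, starts with 're' (count: 2)
  'cat' -> no (count: 2)
  'sing' -> no (count: 2)
Total with prefix 're': 2

2


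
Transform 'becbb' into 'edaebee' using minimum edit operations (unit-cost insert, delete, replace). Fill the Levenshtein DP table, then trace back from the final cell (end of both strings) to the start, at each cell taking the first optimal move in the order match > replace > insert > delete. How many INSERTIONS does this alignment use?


Edit distance = 6. Backtracking from cell (5, 7) with preference match > replace > insert > delete,
then listing the resulting alignment 'becbb' -> 'edaebee' left to right:
  Step 1: insert 'e' [insertion #1]
  Step 2: insert 'd' [insertion #2]
  Step 3: replace b->a
  Step 4: keep 'e'
  Step 5: replace c->b
  Step 6: replace b->e
  Step 7: replace b->e
Total insertions: 2

2


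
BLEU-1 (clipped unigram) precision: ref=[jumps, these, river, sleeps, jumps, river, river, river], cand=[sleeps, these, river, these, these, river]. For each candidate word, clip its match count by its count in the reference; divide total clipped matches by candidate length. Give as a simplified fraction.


Reference word counts: {'jumps': 2, 'river': 4, 'sleeps': 1, 'these': 1}
Checking each candidate word (with clipping):
  'sleeps' -> in reference (ref count 1, used 1/1) -> match (matches: 1)
  'these' -> in reference (ref count 1, used 1/1) -> match (matches: 2)
  'river' -> in reference (ref count 4, used 1/4) -> match (matches: 3)
  'these' -> ref count 1 already used up (1/1) -> clipped, no match (matches: 3)
  'these' -> ref count 1 already used up (1/1) -> clipped, no match (matches: 3)
  'river' -> in reference (ref count 4, used 2/4) -> match (matches: 4)
Clipped matches: 4, Candidate length: 6
Precision = 4/6 = 2/3

2/3


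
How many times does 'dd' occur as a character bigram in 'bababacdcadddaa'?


Scanning 'bababacdcadddaa' for bigram 'dd':
  Position 0: 'ba' -> no
  Position 1: 'ab' -> no
  Position 2: 'ba' -> no
  Position 3: 'ab' -> no
  Position 4: 'ba' -> no
  Position 5: 'ac' -> no
  Position 6: 'cd' -> no
  Position 7: 'dc' -> no
  Position 8: 'ca' -> no
  Position 9: 'ad' -> no
  Position 10: 'dd' -> MATCH
  Position 11: 'dd' -> MATCH
  Position 12: 'da' -> no
  Position 13: 'aa' -> no
Total matches: 2

2


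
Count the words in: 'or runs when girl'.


Counting words by splitting on spaces:
  Word 1: 'or'
  Word 2: 'runs'
  Word 3: 'when'
  Word 4: 'girl'
Total words: 4

4


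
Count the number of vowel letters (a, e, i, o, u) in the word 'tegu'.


Scanning each character of 'tegu':
  Position 1: 't' -> consonant (running count: 0)
  Position 2: 'e' -> vowel (running count: 1)
  Position 3: 'g' -> consonant (running count: 1)
  Position 4: 'u' -> vowel (running count: 2)
Total vowels: 2

2


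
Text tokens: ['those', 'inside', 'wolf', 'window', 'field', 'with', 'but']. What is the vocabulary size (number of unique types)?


Listing all tokens and tracking unique types:
  Token 1: 'those' -> NEW (unique so far: 1)
  Token 2: 'inside' -> NEW (unique so far: 2)
  Token 3: 'wolf' -> NEW (unique so far: 3)
  Token 4: 'window' -> NEW (unique so far: 4)
  Token 5: 'field' -> NEW (unique so far: 5)
  Token 6: 'with' -> NEW (unique so far: 6)
  Token 7: 'but' -> NEW (unique so far: 7)
Unique types: ('but', 'field', 'inside', 'those', 'window', 'with', 'wolf')
Vocabulary size: 7

7


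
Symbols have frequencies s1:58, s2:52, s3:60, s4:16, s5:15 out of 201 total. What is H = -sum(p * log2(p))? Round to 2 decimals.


Computing entropy H = -sum(p_i * log2(p_i)):
  s1: p = 58/201 = 0.2886, -p*log2(p) = 0.5174
  s2: p = 52/201 = 0.2587, -p*log2(p) = 0.5046
  s3: p = 60/201 = 0.2985, -p*log2(p) = 0.5206
  s4: p = 16/201 = 0.0796, -p*log2(p) = 0.2906
  s5: p = 15/201 = 0.0746, -p*log2(p) = 0.2794
H = sum of terms = 2.1126
Rounded to 2 decimals: 2.11

2.11


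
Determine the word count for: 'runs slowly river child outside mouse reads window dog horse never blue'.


Counting words by splitting on spaces:
  Word 1: 'runs'
  Word 2: 'slowly'
  Word 3: 'river'
  Word 4: 'child'
  Word 5: 'outside'
  Word 6: 'mouse'
  Word 7: 'reads'
  Word 8: 'window'
  Word 9: 'dog'
  Word 10: 'horse'
  Word 11: 'never'
  Word 12: 'blue'
Total words: 12

12


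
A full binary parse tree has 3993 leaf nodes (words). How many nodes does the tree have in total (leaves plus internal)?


Leaf nodes (terminals): 3993
Internal nodes = n - 1 = 3993 - 1 = 3992
Total = leaves + internal = 3993 + 3992 = 7985

7985
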